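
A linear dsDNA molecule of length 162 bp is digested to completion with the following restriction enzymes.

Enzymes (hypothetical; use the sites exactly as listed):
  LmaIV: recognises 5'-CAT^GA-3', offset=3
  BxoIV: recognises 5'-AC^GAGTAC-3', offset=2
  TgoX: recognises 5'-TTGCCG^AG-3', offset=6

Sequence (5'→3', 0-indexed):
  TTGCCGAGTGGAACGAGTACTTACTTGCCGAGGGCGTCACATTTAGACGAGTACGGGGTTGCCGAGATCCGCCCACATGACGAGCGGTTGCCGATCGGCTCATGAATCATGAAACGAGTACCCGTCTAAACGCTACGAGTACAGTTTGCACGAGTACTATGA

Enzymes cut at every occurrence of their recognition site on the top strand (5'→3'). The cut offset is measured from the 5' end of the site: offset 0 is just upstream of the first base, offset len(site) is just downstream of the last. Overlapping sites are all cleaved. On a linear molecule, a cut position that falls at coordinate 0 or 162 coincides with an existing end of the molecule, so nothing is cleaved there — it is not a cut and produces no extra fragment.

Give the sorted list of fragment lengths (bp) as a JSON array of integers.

Per-enzyme occurrences:
  LmaIV CATGA/3: at [75, 100, 107] ⇒ [78, 103, 110]
  BxoIV ACGAGTAC/2: at [12, 46, 113, 134, 149] ⇒ [14, 48, 115, 136, 151]
  TgoX TTGCCGAG/6: at [0, 24, 58] ⇒ [6, 30, 64]

All cut coordinates (distinct, sorted): [6, 14, 30, 48, 64, 78, 103, 110, 115, 136, 151]

Fragment lengths:
  [0,6): 6 bp
  [6,14): 8 bp
  [14,30): 16 bp
  [30,48): 18 bp
  [48,64): 16 bp
  [64,78): 14 bp
  [78,103): 25 bp
  [103,110): 7 bp
  [110,115): 5 bp
  [115,136): 21 bp
  [136,151): 15 bp
  [151,162): 11 bp

[5,6,7,8,11,14,15,16,16,18,21,25]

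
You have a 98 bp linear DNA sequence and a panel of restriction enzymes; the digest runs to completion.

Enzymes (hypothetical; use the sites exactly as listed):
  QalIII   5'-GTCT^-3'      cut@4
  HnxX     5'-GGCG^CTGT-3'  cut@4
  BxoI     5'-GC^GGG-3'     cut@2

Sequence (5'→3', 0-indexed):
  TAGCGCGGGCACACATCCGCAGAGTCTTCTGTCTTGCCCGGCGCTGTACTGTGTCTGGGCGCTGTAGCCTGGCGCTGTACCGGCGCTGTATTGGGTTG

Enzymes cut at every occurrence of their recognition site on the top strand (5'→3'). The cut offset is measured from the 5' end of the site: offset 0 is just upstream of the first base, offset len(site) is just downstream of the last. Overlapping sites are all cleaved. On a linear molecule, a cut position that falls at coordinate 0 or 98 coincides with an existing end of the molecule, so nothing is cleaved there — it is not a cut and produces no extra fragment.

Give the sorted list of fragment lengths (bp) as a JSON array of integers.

Per-enzyme occurrences:
  QalIII (GTCT, off=4): starts [23, 30, 52] → cuts [27, 34, 56]
  HnxX (GGCGCTGT, off=4): starts [39, 57, 70, 81] → cuts [43, 61, 74, 85]
  BxoI (GCGGG, off=2): starts [4] → cuts [6]

Pooled cuts: [6, 27, 34, 43, 56, 61, 74, 85]

Fragment lengths:
  [0,6): 6 bp
  [6,27): 21 bp
  [27,34): 7 bp
  [34,43): 9 bp
  [43,56): 13 bp
  [56,61): 5 bp
  [61,74): 13 bp
  [74,85): 11 bp
  [85,98): 13 bp

[5,6,7,9,11,13,13,13,21]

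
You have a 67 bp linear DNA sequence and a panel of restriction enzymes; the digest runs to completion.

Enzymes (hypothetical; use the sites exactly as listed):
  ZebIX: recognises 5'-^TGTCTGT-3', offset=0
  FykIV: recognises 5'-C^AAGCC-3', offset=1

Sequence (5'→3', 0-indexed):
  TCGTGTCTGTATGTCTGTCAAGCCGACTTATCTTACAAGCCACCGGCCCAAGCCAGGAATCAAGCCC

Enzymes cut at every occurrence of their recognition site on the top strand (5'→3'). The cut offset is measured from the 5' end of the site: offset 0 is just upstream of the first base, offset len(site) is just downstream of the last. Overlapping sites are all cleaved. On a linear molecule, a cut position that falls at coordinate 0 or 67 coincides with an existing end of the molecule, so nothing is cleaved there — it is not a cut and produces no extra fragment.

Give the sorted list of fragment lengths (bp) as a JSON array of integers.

[3,6,8,8,12,13,17]

Per-enzyme occurrences:
  ZebIX TGTCTGT/0: at [3, 11] ⇒ [3, 11]
  FykIV CAAGCC/1: at [18, 35, 48, 60] ⇒ [19, 36, 49, 61]

All cut coordinates (distinct, sorted): [3, 11, 19, 36, 49, 61]

Fragment lengths:
  [0,3): 3 bp
  [3,11): 8 bp
  [11,19): 8 bp
  [19,36): 17 bp
  [36,49): 13 bp
  [49,61): 12 bp
  [61,67): 6 bp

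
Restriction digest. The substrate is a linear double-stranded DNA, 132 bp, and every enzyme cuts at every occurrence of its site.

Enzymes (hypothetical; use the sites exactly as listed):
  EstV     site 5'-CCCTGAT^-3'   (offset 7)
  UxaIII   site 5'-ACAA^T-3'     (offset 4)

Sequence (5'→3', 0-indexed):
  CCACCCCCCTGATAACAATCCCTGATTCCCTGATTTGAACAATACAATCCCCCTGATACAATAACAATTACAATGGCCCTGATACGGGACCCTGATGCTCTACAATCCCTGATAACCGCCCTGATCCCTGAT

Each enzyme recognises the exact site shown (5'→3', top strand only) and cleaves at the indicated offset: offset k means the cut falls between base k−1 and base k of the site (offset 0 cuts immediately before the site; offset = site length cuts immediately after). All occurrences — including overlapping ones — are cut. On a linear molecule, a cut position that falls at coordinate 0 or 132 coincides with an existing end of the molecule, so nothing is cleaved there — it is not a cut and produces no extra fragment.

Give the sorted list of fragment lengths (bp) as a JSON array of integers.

Site scan:
  EstV CCCTGAT/7: at [6, 19, 27, 50, 76, 89, 106, 118, 125] ⇒ [13, 26, 34, 57, 83, 96, 113, 125] (position 132 is a terminus of the linear molecule — no cut)
  UxaIII ACAAT/4: at [14, 38, 43, 57, 63, 69, 101] ⇒ [18, 42, 47, 61, 67, 73, 105]

Pooled cuts: [13, 18, 26, 34, 42, 47, 57, 61, 67, 73, 83, 96, 105, 113, 125]

Fragments:
  [0,13): 13 bp
  [13,18): 5 bp
  [18,26): 8 bp
  [26,34): 8 bp
  [34,42): 8 bp
  [42,47): 5 bp
  [47,57): 10 bp
  [57,61): 4 bp
  [61,67): 6 bp
  [67,73): 6 bp
  [73,83): 10 bp
  [83,96): 13 bp
  [96,105): 9 bp
  [105,113): 8 bp
  [113,125): 12 bp
  [125,132): 7 bp

[4,5,5,6,6,7,8,8,8,8,9,10,10,12,13,13]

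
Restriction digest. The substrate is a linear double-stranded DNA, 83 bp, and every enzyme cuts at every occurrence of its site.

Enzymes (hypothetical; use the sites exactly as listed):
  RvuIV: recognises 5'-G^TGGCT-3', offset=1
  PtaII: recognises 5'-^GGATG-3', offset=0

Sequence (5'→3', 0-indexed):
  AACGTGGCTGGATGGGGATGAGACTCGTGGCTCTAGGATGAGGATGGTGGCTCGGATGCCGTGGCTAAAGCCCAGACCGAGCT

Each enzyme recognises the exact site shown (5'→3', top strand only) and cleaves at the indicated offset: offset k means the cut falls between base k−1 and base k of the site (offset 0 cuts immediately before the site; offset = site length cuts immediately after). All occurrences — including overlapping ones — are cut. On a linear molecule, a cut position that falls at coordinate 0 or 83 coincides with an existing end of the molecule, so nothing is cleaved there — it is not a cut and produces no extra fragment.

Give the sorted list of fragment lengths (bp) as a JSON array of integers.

[4,5,6,6,6,6,8,8,12,22]

Site scan:
  RvuIV GTGGCT/1: at [3, 26, 46, 60] ⇒ [4, 27, 47, 61]
  PtaII GGATG/0: at [9, 15, 35, 41, 53] ⇒ [9, 15, 35, 41, 53]

All cut coordinates (distinct, sorted): [4, 9, 15, 27, 35, 41, 47, 53, 61]

Fragments:
  [0,4): 4 bp
  [4,9): 5 bp
  [9,15): 6 bp
  [15,27): 12 bp
  [27,35): 8 bp
  [35,41): 6 bp
  [41,47): 6 bp
  [47,53): 6 bp
  [53,61): 8 bp
  [61,83): 22 bp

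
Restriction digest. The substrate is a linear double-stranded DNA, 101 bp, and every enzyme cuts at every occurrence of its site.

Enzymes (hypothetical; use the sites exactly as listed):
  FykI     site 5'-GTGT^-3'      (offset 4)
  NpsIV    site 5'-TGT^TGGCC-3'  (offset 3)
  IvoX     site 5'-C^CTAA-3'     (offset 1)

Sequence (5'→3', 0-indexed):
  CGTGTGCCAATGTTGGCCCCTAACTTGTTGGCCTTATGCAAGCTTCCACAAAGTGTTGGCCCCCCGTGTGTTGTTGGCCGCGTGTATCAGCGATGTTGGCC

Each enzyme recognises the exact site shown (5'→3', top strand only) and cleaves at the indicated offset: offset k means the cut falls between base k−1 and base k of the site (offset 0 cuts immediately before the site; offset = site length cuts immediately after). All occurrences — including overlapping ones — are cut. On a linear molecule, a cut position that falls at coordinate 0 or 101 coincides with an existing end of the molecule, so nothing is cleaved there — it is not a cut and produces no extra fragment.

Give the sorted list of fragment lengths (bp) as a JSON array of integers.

[2,3,5,5,6,8,9,11,11,13,28]

Site scan:
  FykI GTGT/4: at [1, 52, 65, 67, 81] ⇒ [5, 56, 69, 71, 85]
  NpsIV TGTTGGCC/3: at [10, 25, 53, 71, 93] ⇒ [13, 28, 56, 74, 96]
  IvoX CCTAA/1: at [18] ⇒ [19]

All cut coordinates (distinct, sorted): [5, 13, 19, 28, 56, 69, 71, 74, 85, 96]

Fragment lengths:
  [0,5): 5 bp
  [5,13): 8 bp
  [13,19): 6 bp
  [19,28): 9 bp
  [28,56): 28 bp
  [56,69): 13 bp
  [69,71): 2 bp
  [71,74): 3 bp
  [74,85): 11 bp
  [85,96): 11 bp
  [96,101): 5 bp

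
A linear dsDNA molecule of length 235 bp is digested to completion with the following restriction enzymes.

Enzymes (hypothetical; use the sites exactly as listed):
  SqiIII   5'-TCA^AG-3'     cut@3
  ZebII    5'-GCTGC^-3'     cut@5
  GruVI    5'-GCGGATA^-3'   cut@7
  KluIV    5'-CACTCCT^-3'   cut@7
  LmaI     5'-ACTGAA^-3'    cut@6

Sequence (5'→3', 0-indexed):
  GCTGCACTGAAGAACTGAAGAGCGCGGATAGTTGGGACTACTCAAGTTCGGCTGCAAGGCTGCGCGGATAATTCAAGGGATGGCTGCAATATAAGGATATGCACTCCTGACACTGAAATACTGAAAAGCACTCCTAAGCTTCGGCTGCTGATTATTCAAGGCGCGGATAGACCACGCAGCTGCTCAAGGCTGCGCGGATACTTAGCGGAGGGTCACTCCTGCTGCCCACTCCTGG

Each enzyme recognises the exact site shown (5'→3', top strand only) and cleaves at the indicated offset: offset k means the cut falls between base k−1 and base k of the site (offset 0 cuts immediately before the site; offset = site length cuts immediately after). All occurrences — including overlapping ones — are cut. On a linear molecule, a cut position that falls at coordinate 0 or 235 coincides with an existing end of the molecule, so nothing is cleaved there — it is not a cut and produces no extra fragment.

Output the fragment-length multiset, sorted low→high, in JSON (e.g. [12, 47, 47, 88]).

Site scan:
  SqiIII TCAAG/3: at [41, 72, 155, 183] ⇒ [44, 75, 158, 186]
  ZebII GCTGC/5: at [0, 50, 58, 82, 143, 178, 188, 220] ⇒ [5, 55, 63, 87, 148, 183, 193, 225]
  GruVI GCGGATA/7: at [23, 63, 162, 193] ⇒ [30, 70, 169, 200]
  KluIV CACTCCT/7: at [101, 128, 213, 226] ⇒ [108, 135, 220, 233]
  LmaI ACTGAA/6: at [5, 13, 111, 119] ⇒ [11, 19, 117, 125]

All cut coordinates (distinct, sorted): [5, 11, 19, 30, 44, 55, 63, 70, 75, 87, 108, 117, 125, 135, 148, 158, 169, 183, 186, 193, 200, 220, 225, 233]

Fragment lengths:
  [0,5): 5 bp
  [5,11): 6 bp
  [11,19): 8 bp
  [19,30): 11 bp
  [30,44): 14 bp
  [44,55): 11 bp
  [55,63): 8 bp
  [63,70): 7 bp
  [70,75): 5 bp
  [75,87): 12 bp
  [87,108): 21 bp
  [108,117): 9 bp
  [117,125): 8 bp
  [125,135): 10 bp
  [135,148): 13 bp
  [148,158): 10 bp
  [158,169): 11 bp
  [169,183): 14 bp
  [183,186): 3 bp
  [186,193): 7 bp
  [193,200): 7 bp
  [200,220): 20 bp
  [220,225): 5 bp
  [225,233): 8 bp
  [233,235): 2 bp

[2,3,5,5,5,6,7,7,7,8,8,8,8,9,10,10,11,11,11,12,13,14,14,20,21]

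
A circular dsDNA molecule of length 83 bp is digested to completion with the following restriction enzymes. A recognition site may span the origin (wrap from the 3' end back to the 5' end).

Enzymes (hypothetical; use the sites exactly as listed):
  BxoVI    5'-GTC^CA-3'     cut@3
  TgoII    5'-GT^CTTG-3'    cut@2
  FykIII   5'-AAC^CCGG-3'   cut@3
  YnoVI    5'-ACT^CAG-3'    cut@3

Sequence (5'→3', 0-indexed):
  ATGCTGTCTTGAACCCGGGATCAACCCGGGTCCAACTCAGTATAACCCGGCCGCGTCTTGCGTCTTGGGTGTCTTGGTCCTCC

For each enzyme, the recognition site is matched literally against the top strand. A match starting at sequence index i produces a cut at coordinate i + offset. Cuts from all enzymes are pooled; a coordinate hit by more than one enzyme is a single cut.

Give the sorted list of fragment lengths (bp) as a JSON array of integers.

[5,7,7,7,9,9,10,11,18]

Site scan:
  BxoVI (GTCCA, off=3): starts [29] → cuts [32]
  TgoII (GTCTTG, off=2): starts [5, 54, 61, 70] → cuts [7, 56, 63, 72]
  FykIII (AACCCGG, off=3): starts [11, 22, 43] → cuts [14, 25, 46]
  YnoVI (ACTCAG, off=3): starts [34] → cuts [37]

All cut coordinates (distinct, sorted): [7, 14, 25, 32, 37, 46, 56, 63, 72]

Fragments:
  7→14: 7 bp
  14→25: 11 bp
  25→32: 7 bp
  32→37: 5 bp
  37→46: 9 bp
  46→56: 10 bp
  56→63: 7 bp
  63→72: 9 bp
  72→7 (wrap): 83-72+7 = 18 bp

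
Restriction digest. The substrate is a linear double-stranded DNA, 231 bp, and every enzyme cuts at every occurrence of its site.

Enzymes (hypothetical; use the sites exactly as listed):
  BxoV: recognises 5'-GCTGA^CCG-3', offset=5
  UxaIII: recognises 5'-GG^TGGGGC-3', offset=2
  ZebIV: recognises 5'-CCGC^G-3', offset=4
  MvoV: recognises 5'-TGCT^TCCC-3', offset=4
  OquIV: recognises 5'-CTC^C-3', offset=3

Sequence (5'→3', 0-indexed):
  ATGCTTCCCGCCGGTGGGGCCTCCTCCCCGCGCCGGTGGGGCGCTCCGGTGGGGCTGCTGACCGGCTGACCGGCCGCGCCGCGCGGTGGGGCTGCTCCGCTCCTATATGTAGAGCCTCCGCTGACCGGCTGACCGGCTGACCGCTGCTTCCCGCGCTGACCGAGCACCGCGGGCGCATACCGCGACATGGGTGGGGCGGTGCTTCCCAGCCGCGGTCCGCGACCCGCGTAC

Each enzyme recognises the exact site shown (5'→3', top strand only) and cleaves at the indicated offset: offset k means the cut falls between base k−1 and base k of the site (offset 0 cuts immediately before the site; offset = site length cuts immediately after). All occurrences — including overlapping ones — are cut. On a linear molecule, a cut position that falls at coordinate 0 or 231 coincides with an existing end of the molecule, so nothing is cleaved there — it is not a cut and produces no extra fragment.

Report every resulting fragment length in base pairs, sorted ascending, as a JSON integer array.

[3,3,4,4,5,5,5,5,5,5,6,6,7,7,8,8,8,8,8,8,9,9,10,10,11,11,12,12,13,16]

Per-enzyme occurrences:
  BxoV (GCTGACCG, off=5): starts [56, 64, 119, 127, 135, 154] → cuts [61, 69, 124, 132, 140, 159]
  UxaIII (GGTGGGGC, off=2): starts [12, 34, 47, 84, 189] → cuts [14, 36, 49, 86, 191]
  ZebIV (CCGCG, off=4): starts [27, 73, 78, 150, 166, 179, 209, 216, 223] → cuts [31, 77, 82, 154, 170, 183, 213, 220, 227]
  MvoV (TGCTTCCC, off=4): starts [1, 144, 199] → cuts [5, 148, 203]
  OquIV (CTCC, off=3): starts [20, 23, 43, 94, 99, 115] → cuts [23, 26, 46, 97, 102, 118]

Pooled cuts: [5, 14, 23, 26, 31, 36, 46, 49, 61, 69, 77, 82, 86, 97, 102, 118, 124, 132, 140, 148, 154, 159, 170, 183, 191, 203, 213, 220, 227]

Fragments:
  [0,5): 5 bp
  [5,14): 9 bp
  [14,23): 9 bp
  [23,26): 3 bp
  [26,31): 5 bp
  [31,36): 5 bp
  [36,46): 10 bp
  [46,49): 3 bp
  [49,61): 12 bp
  [61,69): 8 bp
  [69,77): 8 bp
  [77,82): 5 bp
  [82,86): 4 bp
  [86,97): 11 bp
  [97,102): 5 bp
  [102,118): 16 bp
  [118,124): 6 bp
  [124,132): 8 bp
  [132,140): 8 bp
  [140,148): 8 bp
  [148,154): 6 bp
  [154,159): 5 bp
  [159,170): 11 bp
  [170,183): 13 bp
  [183,191): 8 bp
  [191,203): 12 bp
  [203,213): 10 bp
  [213,220): 7 bp
  [220,227): 7 bp
  [227,231): 4 bp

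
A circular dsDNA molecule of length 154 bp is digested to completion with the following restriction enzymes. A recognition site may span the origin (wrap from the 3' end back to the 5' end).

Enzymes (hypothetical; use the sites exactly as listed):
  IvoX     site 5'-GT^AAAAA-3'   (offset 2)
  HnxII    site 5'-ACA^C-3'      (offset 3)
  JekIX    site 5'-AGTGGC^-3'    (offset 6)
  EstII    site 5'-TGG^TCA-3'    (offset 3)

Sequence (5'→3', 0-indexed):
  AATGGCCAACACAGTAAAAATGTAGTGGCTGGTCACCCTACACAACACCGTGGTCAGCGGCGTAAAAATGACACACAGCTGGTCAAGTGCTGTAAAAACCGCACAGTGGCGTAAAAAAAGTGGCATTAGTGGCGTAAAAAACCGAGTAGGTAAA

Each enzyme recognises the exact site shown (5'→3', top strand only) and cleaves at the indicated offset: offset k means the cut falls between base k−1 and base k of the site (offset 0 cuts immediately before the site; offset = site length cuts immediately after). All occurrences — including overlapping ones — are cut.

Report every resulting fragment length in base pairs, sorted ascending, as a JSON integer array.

Scan for sites:
  IvoX (GTAAAAA, off=2): starts [13, 61, 91, 110, 133, 149] → cuts [15, 63, 93, 112, 135, 151]
  HnxII (ACAC, off=3): starts [8, 39, 44, 70, 72] → cuts [11, 42, 47, 73, 75]
  JekIX (AGTGGC, off=6): starts [23, 104, 118, 127] → cuts [29, 110, 124, 133]
  EstII (TGGTCA, off=3): starts [29, 50, 79] → cuts [32, 53, 82]

Pooled cuts: [11, 15, 29, 32, 42, 47, 53, 63, 73, 75, 82, 93, 110, 112, 124, 133, 135, 151]

Fragments:
  11→15: 4 bp
  15→29: 14 bp
  29→32: 3 bp
  32→42: 10 bp
  42→47: 5 bp
  47→53: 6 bp
  53→63: 10 bp
  63→73: 10 bp
  73→75: 2 bp
  75→82: 7 bp
  82→93: 11 bp
  93→110: 17 bp
  110→112: 2 bp
  112→124: 12 bp
  124→133: 9 bp
  133→135: 2 bp
  135→151: 16 bp
  151→11 (wrap): 154-151+11 = 14 bp

[2,2,2,3,4,5,6,7,9,10,10,10,11,12,14,14,16,17]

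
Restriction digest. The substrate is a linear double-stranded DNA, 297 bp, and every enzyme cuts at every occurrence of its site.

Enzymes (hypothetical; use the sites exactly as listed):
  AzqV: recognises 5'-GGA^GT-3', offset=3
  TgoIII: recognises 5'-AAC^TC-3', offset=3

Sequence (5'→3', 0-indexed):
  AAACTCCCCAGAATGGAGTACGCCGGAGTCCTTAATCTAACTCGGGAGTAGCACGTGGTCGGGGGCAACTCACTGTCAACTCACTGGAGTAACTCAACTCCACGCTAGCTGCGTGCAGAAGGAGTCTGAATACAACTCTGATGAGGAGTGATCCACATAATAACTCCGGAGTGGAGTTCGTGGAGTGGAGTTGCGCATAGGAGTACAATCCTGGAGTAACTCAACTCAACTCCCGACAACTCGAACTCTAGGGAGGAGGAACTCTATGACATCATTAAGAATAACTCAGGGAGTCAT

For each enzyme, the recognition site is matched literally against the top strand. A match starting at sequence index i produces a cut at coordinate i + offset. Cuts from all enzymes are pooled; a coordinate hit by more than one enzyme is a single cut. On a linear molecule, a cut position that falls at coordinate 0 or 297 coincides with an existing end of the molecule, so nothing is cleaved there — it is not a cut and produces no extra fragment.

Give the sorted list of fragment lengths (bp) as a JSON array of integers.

Per-enzyme occurrences:
  AzqV (GGAGT, off=3): starts [14, 24, 44, 85, 120, 144, 167, 172, 181, 186, 199, 212, 289] → cuts [17, 27, 47, 88, 123, 147, 170, 175, 184, 189, 202, 215, 292]
  TgoIII (AACTC, off=3): starts [1, 38, 66, 77, 90, 95, 133, 161, 217, 222, 227, 237, 243, 259, 282] → cuts [4, 41, 69, 80, 93, 98, 136, 164, 220, 225, 230, 240, 246, 262, 285]

Pooled cuts: [4, 17, 27, 41, 47, 69, 80, 88, 93, 98, 123, 136, 147, 164, 170, 175, 184, 189, 202, 215, 220, 225, 230, 240, 246, 262, 285, 292]

Fragments:
  [0,4): 4 bp
  [4,17): 13 bp
  [17,27): 10 bp
  [27,41): 14 bp
  [41,47): 6 bp
  [47,69): 22 bp
  [69,80): 11 bp
  [80,88): 8 bp
  [88,93): 5 bp
  [93,98): 5 bp
  [98,123): 25 bp
  [123,136): 13 bp
  [136,147): 11 bp
  [147,164): 17 bp
  [164,170): 6 bp
  [170,175): 5 bp
  [175,184): 9 bp
  [184,189): 5 bp
  [189,202): 13 bp
  [202,215): 13 bp
  [215,220): 5 bp
  [220,225): 5 bp
  [225,230): 5 bp
  [230,240): 10 bp
  [240,246): 6 bp
  [246,262): 16 bp
  [262,285): 23 bp
  [285,292): 7 bp
  [292,297): 5 bp

[4,5,5,5,5,5,5,5,5,6,6,6,7,8,9,10,10,11,11,13,13,13,13,14,16,17,22,23,25]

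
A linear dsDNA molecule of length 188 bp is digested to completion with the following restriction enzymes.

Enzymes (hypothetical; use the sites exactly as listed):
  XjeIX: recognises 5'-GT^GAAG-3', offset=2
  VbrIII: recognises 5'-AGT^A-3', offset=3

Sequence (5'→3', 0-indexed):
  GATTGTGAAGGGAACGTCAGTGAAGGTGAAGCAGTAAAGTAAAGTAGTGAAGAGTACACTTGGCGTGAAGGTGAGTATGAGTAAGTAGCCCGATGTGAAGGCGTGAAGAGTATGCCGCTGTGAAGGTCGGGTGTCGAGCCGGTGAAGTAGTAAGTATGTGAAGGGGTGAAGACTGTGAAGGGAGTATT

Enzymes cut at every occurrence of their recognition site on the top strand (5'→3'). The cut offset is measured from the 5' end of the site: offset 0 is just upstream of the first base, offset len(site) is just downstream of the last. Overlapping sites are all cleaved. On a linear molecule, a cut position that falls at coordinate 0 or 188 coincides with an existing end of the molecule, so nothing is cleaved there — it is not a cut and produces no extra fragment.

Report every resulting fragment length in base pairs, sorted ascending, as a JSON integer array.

Scan for sites:
  XjeIX (GTGAAG, off=2): starts [4, 19, 25, 46, 64, 94, 102, 119, 141, 157, 165, 174] → cuts [6, 21, 27, 48, 66, 96, 104, 121, 143, 159, 167, 176]
  VbrIII (AGTA, off=3): starts [32, 37, 42, 52, 73, 79, 83, 108, 145, 148, 152, 182] → cuts [35, 40, 45, 55, 76, 82, 86, 111, 148, 151, 155, 185]

Pooled cuts: [6, 21, 27, 35, 40, 45, 48, 55, 66, 76, 82, 86, 96, 104, 111, 121, 143, 148, 151, 155, 159, 167, 176, 185]

Fragments:
  [0,6): 6 bp
  [6,21): 15 bp
  [21,27): 6 bp
  [27,35): 8 bp
  [35,40): 5 bp
  [40,45): 5 bp
  [45,48): 3 bp
  [48,55): 7 bp
  [55,66): 11 bp
  [66,76): 10 bp
  [76,82): 6 bp
  [82,86): 4 bp
  [86,96): 10 bp
  [96,104): 8 bp
  [104,111): 7 bp
  [111,121): 10 bp
  [121,143): 22 bp
  [143,148): 5 bp
  [148,151): 3 bp
  [151,155): 4 bp
  [155,159): 4 bp
  [159,167): 8 bp
  [167,176): 9 bp
  [176,185): 9 bp
  [185,188): 3 bp

[3,3,3,4,4,4,5,5,5,6,6,6,7,7,8,8,8,9,9,10,10,10,11,15,22]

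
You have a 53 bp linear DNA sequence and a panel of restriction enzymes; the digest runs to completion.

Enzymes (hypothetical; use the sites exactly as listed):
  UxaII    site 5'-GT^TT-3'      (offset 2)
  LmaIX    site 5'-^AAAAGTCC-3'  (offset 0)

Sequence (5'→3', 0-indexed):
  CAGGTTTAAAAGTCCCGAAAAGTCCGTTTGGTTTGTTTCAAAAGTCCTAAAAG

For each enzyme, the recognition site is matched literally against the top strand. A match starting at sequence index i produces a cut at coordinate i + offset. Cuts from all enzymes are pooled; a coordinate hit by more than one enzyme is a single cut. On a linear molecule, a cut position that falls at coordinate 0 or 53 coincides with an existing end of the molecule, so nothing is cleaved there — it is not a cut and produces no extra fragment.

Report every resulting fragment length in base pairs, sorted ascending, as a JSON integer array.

[2,3,4,5,5,10,10,14]

Per-enzyme occurrences:
  UxaII GTTT/2: at [3, 25, 30, 34] ⇒ [5, 27, 32, 36]
  LmaIX AAAAGTCC/0: at [7, 17, 39] ⇒ [7, 17, 39]

All cut coordinates (distinct, sorted): [5, 7, 17, 27, 32, 36, 39]

Fragment lengths:
  [0,5): 5 bp
  [5,7): 2 bp
  [7,17): 10 bp
  [17,27): 10 bp
  [27,32): 5 bp
  [32,36): 4 bp
  [36,39): 3 bp
  [39,53): 14 bp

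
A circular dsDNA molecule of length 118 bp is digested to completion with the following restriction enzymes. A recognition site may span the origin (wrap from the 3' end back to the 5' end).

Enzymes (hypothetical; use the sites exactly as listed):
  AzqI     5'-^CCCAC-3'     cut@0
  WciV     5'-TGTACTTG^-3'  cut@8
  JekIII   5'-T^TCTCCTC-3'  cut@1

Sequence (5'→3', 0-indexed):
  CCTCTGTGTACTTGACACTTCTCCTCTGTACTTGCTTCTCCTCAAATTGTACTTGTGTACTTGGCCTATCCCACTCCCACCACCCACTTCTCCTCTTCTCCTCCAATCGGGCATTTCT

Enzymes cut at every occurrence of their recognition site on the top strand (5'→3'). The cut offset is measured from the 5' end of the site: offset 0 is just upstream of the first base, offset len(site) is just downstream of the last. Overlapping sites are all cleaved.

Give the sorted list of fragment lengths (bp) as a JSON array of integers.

Site scan:
  AzqI (CCCAC, off=0): starts [69, 75, 82] → cuts [69, 75, 82]
  WciV (TGTACTTG, off=8): starts [6, 26, 47, 55] → cuts [14, 34, 55, 63]
  JekIII (TTCTCCTC, off=1): starts [18, 35, 87, 95, 114] → cuts [19, 36, 88, 96, 115]

Pooled cuts: [14, 19, 34, 36, 55, 63, 69, 75, 82, 88, 96, 115]

Fragments:
  14→19: 5 bp
  19→34: 15 bp
  34→36: 2 bp
  36→55: 19 bp
  55→63: 8 bp
  63→69: 6 bp
  69→75: 6 bp
  75→82: 7 bp
  82→88: 6 bp
  88→96: 8 bp
  96→115: 19 bp
  115→14 (wrap): 118-115+14 = 17 bp

[2,5,6,6,6,7,8,8,15,17,19,19]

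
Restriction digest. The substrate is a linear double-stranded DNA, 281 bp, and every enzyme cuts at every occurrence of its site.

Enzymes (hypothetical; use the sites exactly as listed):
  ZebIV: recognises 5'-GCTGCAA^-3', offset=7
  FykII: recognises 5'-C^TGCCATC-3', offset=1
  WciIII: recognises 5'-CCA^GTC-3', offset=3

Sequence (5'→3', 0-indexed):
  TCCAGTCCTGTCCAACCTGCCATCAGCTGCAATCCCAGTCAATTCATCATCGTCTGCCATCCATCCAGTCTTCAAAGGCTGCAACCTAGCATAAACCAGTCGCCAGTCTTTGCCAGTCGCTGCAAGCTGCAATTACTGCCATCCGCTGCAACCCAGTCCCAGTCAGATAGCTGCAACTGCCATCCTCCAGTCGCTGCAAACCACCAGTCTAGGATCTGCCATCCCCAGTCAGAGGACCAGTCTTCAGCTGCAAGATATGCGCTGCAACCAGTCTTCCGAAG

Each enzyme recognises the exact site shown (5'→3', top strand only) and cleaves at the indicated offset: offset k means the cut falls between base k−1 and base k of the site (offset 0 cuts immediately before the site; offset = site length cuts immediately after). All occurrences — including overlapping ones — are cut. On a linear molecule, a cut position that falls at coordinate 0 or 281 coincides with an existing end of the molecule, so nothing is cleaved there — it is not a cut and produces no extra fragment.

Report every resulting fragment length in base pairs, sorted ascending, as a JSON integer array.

[1,3,4,4,4,5,6,7,7,7,10,10,10,10,11,11,12,12,13,13,14,14,14,15,15,15,17,17]

Site scan:
  ZebIV (GCTGCAA, off=7): starts [25, 77, 118, 125, 144, 169, 192, 246, 260] → cuts [32, 84, 125, 132, 151, 176, 199, 253, 267]
  FykII (CTGCCATC, off=1): starts [16, 53, 135, 176, 215] → cuts [17, 54, 136, 177, 216]
  WciIII (CCAGTC, off=3): starts [1, 34, 64, 95, 102, 112, 152, 158, 186, 203, 224, 236, 267] → cuts [4, 37, 67, 98, 105, 115, 155, 161, 189, 206, 227, 239, 270]

Pooled cuts: [4, 17, 32, 37, 54, 67, 84, 98, 105, 115, 125, 132, 136, 151, 155, 161, 176, 177, 189, 199, 206, 216, 227, 239, 253, 267, 270]

Fragments:
  [0,4): 4 bp
  [4,17): 13 bp
  [17,32): 15 bp
  [32,37): 5 bp
  [37,54): 17 bp
  [54,67): 13 bp
  [67,84): 17 bp
  [84,98): 14 bp
  [98,105): 7 bp
  [105,115): 10 bp
  [115,125): 10 bp
  [125,132): 7 bp
  [132,136): 4 bp
  [136,151): 15 bp
  [151,155): 4 bp
  [155,161): 6 bp
  [161,176): 15 bp
  [176,177): 1 bp
  [177,189): 12 bp
  [189,199): 10 bp
  [199,206): 7 bp
  [206,216): 10 bp
  [216,227): 11 bp
  [227,239): 12 bp
  [239,253): 14 bp
  [253,267): 14 bp
  [267,270): 3 bp
  [270,281): 11 bp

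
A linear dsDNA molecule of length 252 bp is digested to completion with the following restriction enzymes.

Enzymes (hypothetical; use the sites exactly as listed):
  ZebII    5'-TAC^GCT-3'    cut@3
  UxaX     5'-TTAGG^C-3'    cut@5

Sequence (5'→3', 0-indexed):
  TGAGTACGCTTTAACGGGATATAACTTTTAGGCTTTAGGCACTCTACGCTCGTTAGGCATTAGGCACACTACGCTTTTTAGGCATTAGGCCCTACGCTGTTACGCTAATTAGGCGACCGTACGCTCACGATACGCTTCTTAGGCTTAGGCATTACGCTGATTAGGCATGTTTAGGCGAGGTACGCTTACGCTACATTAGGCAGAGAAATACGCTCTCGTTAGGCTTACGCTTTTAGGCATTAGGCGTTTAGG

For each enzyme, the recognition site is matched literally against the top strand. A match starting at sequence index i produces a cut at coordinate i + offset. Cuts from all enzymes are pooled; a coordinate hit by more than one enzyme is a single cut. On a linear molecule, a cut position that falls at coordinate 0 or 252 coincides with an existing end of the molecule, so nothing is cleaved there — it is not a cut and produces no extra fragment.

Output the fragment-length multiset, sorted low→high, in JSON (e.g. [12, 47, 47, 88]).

[5,6,6,6,6,7,7,7,7,7,8,8,8,8,8,9,9,10,10,10,10,10,10,11,11,11,12,25]

Scan for sites:
  ZebII (TACGCT, off=3): starts [4, 44, 69, 92, 100, 119, 130, 152, 180, 186, 208, 225] → cuts [7, 47, 72, 95, 103, 122, 133, 155, 183, 189, 211, 228]
  UxaX (TTAGGC, off=5): starts [27, 34, 52, 59, 77, 84, 108, 138, 144, 160, 170, 195, 218, 232, 239] → cuts [32, 39, 57, 64, 82, 89, 113, 143, 149, 165, 175, 200, 223, 237, 244]

All cut coordinates (distinct, sorted): [7, 32, 39, 47, 57, 64, 72, 82, 89, 95, 103, 113, 122, 133, 143, 149, 155, 165, 175, 183, 189, 200, 211, 223, 228, 237, 244]

Fragment lengths:
  [0,7): 7 bp
  [7,32): 25 bp
  [32,39): 7 bp
  [39,47): 8 bp
  [47,57): 10 bp
  [57,64): 7 bp
  [64,72): 8 bp
  [72,82): 10 bp
  [82,89): 7 bp
  [89,95): 6 bp
  [95,103): 8 bp
  [103,113): 10 bp
  [113,122): 9 bp
  [122,133): 11 bp
  [133,143): 10 bp
  [143,149): 6 bp
  [149,155): 6 bp
  [155,165): 10 bp
  [165,175): 10 bp
  [175,183): 8 bp
  [183,189): 6 bp
  [189,200): 11 bp
  [200,211): 11 bp
  [211,223): 12 bp
  [223,228): 5 bp
  [228,237): 9 bp
  [237,244): 7 bp
  [244,252): 8 bp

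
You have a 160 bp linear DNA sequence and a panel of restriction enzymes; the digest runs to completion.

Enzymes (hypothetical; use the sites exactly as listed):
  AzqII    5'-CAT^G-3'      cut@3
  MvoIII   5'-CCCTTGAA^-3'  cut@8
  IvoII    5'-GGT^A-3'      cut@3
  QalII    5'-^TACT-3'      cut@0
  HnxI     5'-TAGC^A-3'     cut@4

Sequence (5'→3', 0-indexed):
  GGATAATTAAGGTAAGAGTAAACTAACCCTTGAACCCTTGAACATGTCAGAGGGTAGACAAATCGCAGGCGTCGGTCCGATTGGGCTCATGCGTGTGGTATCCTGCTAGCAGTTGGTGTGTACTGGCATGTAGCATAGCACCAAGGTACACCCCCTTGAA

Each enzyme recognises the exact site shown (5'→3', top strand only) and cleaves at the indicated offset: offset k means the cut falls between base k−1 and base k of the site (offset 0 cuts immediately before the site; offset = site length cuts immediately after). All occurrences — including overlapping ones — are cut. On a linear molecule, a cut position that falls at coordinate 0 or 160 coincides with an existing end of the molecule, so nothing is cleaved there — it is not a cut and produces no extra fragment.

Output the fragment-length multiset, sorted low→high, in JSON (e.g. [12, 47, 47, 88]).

[3,5,5,8,8,9,9,10,10,11,13,13,21,35]

Scan for sites:
  AzqII CATG/3: at [42, 87, 126] ⇒ [45, 90, 129]
  MvoIII CCCTTGAA/8: at [26, 34, 152] ⇒ [34, 42] (position 160 is a terminus of the linear molecule — no cut)
  IvoII GGTA/3: at [10, 52, 96, 144] ⇒ [13, 55, 99, 147]
  QalII TACT/0: at [120] ⇒ [120]
  HnxI TAGCA/4: at [106, 130, 135] ⇒ [110, 134, 139]

Pooled cuts: [13, 34, 42, 45, 55, 90, 99, 110, 120, 129, 134, 139, 147]

Fragments:
  [0,13): 13 bp
  [13,34): 21 bp
  [34,42): 8 bp
  [42,45): 3 bp
  [45,55): 10 bp
  [55,90): 35 bp
  [90,99): 9 bp
  [99,110): 11 bp
  [110,120): 10 bp
  [120,129): 9 bp
  [129,134): 5 bp
  [134,139): 5 bp
  [139,147): 8 bp
  [147,160): 13 bp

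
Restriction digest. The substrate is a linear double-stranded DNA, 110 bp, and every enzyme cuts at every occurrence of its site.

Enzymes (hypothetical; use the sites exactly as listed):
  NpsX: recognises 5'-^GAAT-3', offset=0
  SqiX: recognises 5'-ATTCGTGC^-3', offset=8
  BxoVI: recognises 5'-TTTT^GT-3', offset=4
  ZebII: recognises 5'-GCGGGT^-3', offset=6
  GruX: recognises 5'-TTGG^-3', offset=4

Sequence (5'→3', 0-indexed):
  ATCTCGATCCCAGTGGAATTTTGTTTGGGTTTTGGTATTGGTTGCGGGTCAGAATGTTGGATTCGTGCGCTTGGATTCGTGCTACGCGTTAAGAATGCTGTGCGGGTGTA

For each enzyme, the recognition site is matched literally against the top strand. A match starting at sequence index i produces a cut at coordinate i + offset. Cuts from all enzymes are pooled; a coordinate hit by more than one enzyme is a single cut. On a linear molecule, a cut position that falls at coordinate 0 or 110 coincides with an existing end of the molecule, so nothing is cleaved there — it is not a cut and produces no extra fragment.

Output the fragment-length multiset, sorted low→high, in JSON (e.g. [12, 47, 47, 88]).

[2,3,6,6,6,7,7,8,8,8,9,10,15,15]

Site scan:
  NpsX GAAT/0: at [15, 51, 92] ⇒ [15, 51, 92]
  SqiX ATTCGTGC/8: at [60, 74] ⇒ [68, 82]
  BxoVI TTTTGT/4: at [18] ⇒ [22]
  ZebII GCGGGT/6: at [43, 101] ⇒ [49, 107]
  GruX TTGG/4: at [24, 31, 37, 56, 70] ⇒ [28, 35, 41, 60, 74]

Pooled cuts: [15, 22, 28, 35, 41, 49, 51, 60, 68, 74, 82, 92, 107]

Fragment lengths:
  [0,15): 15 bp
  [15,22): 7 bp
  [22,28): 6 bp
  [28,35): 7 bp
  [35,41): 6 bp
  [41,49): 8 bp
  [49,51): 2 bp
  [51,60): 9 bp
  [60,68): 8 bp
  [68,74): 6 bp
  [74,82): 8 bp
  [82,92): 10 bp
  [92,107): 15 bp
  [107,110): 3 bp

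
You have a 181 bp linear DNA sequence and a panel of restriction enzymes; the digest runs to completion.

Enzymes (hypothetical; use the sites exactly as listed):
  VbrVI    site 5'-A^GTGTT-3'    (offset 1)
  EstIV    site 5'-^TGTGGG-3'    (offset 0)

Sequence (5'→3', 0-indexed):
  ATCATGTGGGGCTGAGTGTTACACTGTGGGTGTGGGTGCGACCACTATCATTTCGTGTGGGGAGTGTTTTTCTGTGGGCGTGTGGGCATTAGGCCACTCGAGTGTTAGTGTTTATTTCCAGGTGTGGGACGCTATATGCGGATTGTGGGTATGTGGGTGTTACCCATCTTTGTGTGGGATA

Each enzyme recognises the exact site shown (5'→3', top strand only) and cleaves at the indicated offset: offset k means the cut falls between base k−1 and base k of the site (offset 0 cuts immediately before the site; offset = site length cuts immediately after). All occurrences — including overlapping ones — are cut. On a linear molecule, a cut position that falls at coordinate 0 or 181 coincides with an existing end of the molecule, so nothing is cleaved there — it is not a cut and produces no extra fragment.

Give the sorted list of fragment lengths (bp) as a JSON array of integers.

[4,6,6,8,8,8,9,9,9,11,15,21,21,21,25]

Per-enzyme occurrences:
  VbrVI (AGTGTT, off=1): starts [14, 62, 100, 106] → cuts [15, 63, 101, 107]
  EstIV (TGTGGG, off=0): starts [4, 24, 30, 55, 72, 80, 122, 143, 151, 172] → cuts [4, 24, 30, 55, 72, 80, 122, 143, 151, 172]

Pooled cuts: [4, 15, 24, 30, 55, 63, 72, 80, 101, 107, 122, 143, 151, 172]

Fragment lengths:
  [0,4): 4 bp
  [4,15): 11 bp
  [15,24): 9 bp
  [24,30): 6 bp
  [30,55): 25 bp
  [55,63): 8 bp
  [63,72): 9 bp
  [72,80): 8 bp
  [80,101): 21 bp
  [101,107): 6 bp
  [107,122): 15 bp
  [122,143): 21 bp
  [143,151): 8 bp
  [151,172): 21 bp
  [172,181): 9 bp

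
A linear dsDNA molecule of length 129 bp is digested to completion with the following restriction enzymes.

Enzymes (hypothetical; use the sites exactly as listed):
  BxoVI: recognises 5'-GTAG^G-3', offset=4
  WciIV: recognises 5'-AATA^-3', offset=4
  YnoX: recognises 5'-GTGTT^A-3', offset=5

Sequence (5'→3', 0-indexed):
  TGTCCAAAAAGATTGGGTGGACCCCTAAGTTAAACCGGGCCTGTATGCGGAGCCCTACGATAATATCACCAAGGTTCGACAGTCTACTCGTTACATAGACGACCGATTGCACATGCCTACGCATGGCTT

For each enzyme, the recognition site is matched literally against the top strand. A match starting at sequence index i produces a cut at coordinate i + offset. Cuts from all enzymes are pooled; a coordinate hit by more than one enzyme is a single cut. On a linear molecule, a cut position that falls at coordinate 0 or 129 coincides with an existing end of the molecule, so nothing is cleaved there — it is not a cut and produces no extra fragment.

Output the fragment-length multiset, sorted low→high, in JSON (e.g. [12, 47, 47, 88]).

Scan for sites:
  BxoVI (GTAGG, off=4): no sites
  WciIV (AATA, off=4): starts [61] → cuts [65]
  YnoX (GTGTTA, off=5): no sites

All cut coordinates (distinct, sorted): [65]

Fragments:
  [0,65): 65 bp
  [65,129): 64 bp

[64,65]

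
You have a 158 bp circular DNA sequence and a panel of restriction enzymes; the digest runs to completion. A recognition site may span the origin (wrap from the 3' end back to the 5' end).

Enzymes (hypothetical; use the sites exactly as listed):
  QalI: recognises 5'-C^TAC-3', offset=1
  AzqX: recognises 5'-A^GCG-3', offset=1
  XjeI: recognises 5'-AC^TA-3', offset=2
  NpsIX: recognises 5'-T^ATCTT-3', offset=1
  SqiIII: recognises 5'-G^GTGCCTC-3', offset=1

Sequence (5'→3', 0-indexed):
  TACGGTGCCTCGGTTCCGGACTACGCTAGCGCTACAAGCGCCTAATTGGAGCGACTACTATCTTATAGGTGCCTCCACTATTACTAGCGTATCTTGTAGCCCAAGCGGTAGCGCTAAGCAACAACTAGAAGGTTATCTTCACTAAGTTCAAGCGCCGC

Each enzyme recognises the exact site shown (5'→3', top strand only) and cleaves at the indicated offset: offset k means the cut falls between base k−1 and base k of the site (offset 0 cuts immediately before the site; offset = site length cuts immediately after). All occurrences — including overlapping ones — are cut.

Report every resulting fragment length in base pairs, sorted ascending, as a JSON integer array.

Scan for sites:
  QalI CTAC/1: at [20, 31, 54, 157] ⇒ [0, 21, 32, 55]
  AzqX AGCG/1: at [27, 36, 49, 85, 103, 109, 150] ⇒ [28, 37, 50, 86, 104, 110, 151]
  XjeI ACTA/2: at [19, 53, 56, 76, 82, 123, 140] ⇒ [21, 55, 58, 78, 84, 125, 142]
  NpsIX TATCTT/1: at [58, 89, 133] ⇒ [59, 90, 134]
  SqiIII GGTGCCTC/1: at [3, 67] ⇒ [4, 68]

All cut coordinates (distinct, sorted): [0, 4, 21, 28, 32, 37, 50, 55, 58, 59, 68, 78, 84, 86, 90, 104, 110, 125, 134, 142, 151]

Fragment lengths:
  0→4: 4 bp
  4→21: 17 bp
  21→28: 7 bp
  28→32: 4 bp
  32→37: 5 bp
  37→50: 13 bp
  50→55: 5 bp
  55→58: 3 bp
  58→59: 1 bp
  59→68: 9 bp
  68→78: 10 bp
  78→84: 6 bp
  84→86: 2 bp
  86→90: 4 bp
  90→104: 14 bp
  104→110: 6 bp
  110→125: 15 bp
  125→134: 9 bp
  134→142: 8 bp
  142→151: 9 bp
  151→0 (wrap): 158-151+0 = 7 bp

[1,2,3,4,4,4,5,5,6,6,7,7,8,9,9,9,10,13,14,15,17]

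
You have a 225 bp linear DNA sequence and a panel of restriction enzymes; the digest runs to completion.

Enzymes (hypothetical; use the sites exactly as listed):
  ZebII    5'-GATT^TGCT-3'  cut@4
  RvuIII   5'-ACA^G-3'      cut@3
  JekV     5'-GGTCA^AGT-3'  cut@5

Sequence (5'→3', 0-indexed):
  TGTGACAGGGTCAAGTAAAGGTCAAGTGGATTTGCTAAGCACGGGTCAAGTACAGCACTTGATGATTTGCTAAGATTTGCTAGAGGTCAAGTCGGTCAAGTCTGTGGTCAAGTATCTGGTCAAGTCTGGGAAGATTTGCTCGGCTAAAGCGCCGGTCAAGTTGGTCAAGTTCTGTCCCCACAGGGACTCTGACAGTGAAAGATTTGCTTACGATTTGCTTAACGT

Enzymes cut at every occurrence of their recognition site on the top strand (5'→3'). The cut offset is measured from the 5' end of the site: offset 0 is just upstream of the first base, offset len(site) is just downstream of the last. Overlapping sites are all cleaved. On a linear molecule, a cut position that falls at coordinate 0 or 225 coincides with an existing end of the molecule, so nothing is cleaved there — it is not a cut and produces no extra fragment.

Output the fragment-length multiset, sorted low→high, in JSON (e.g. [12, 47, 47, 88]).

[6,6,7,8,9,9,10,10,10,11,11,12,12,12,12,13,14,15,16,22]

Site scan:
  ZebII GATTTGCT/4: at [28, 63, 73, 132, 200, 211] ⇒ [32, 67, 77, 136, 204, 215]
  RvuIII ACAG/3: at [4, 51, 179, 191] ⇒ [7, 54, 182, 194]
  JekV GGTCAAGT/5: at [8, 19, 43, 84, 93, 105, 117, 153, 162] ⇒ [13, 24, 48, 89, 98, 110, 122, 158, 167]

All cut coordinates (distinct, sorted): [7, 13, 24, 32, 48, 54, 67, 77, 89, 98, 110, 122, 136, 158, 167, 182, 194, 204, 215]

Fragment lengths:
  [0,7): 7 bp
  [7,13): 6 bp
  [13,24): 11 bp
  [24,32): 8 bp
  [32,48): 16 bp
  [48,54): 6 bp
  [54,67): 13 bp
  [67,77): 10 bp
  [77,89): 12 bp
  [89,98): 9 bp
  [98,110): 12 bp
  [110,122): 12 bp
  [122,136): 14 bp
  [136,158): 22 bp
  [158,167): 9 bp
  [167,182): 15 bp
  [182,194): 12 bp
  [194,204): 10 bp
  [204,215): 11 bp
  [215,225): 10 bp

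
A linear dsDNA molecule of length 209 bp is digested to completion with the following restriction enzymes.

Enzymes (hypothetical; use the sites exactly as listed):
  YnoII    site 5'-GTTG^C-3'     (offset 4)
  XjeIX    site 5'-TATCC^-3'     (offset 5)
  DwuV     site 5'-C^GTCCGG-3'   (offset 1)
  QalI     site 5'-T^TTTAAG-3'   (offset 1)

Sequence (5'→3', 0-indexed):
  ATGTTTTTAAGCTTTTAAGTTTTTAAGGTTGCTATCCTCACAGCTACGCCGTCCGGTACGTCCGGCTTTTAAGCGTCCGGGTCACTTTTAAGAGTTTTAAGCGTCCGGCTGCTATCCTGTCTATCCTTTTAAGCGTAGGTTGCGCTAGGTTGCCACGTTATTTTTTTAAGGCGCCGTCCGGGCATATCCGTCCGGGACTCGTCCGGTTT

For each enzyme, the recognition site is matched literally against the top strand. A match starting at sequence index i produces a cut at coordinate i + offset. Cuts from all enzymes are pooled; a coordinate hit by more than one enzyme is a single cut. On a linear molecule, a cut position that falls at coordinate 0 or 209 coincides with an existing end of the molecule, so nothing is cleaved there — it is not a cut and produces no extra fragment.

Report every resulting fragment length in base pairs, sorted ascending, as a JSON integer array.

[1,5,6,7,7,8,8,8,9,9,9,9,10,10,11,11,12,12,13,14,15,15]

Site scan:
  YnoII GTTGC/4: at [27, 138, 148] ⇒ [31, 142, 152]
  XjeIX TATCC/5: at [32, 112, 121, 184] ⇒ [37, 117, 126, 189]
  DwuV CGTCCGG/1: at [49, 58, 73, 101, 174, 188, 199] ⇒ [50, 59, 74, 102, 175, 189, 200]
  QalI TTTTAAG/1: at [4, 12, 20, 66, 85, 94, 126, 163] ⇒ [5, 13, 21, 67, 86, 95, 127, 164]

All cut coordinates (distinct, sorted): [5, 13, 21, 31, 37, 50, 59, 67, 74, 86, 95, 102, 117, 126, 127, 142, 152, 164, 175, 189, 200]

Fragment lengths:
  [0,5): 5 bp
  [5,13): 8 bp
  [13,21): 8 bp
  [21,31): 10 bp
  [31,37): 6 bp
  [37,50): 13 bp
  [50,59): 9 bp
  [59,67): 8 bp
  [67,74): 7 bp
  [74,86): 12 bp
  [86,95): 9 bp
  [95,102): 7 bp
  [102,117): 15 bp
  [117,126): 9 bp
  [126,127): 1 bp
  [127,142): 15 bp
  [142,152): 10 bp
  [152,164): 12 bp
  [164,175): 11 bp
  [175,189): 14 bp
  [189,200): 11 bp
  [200,209): 9 bp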